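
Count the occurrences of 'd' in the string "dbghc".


Input string: 'dbghc'
Target character: 'd'
Scan each position: s[0]='d'
Matches found at indices: 0
Total: 1


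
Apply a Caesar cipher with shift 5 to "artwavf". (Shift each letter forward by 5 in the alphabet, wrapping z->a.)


Input: 'artwavf', shift = 5
Operation: for each letter, (position + 5) mod 26
Mapping: 'a'(0+5=5)->'f', 'r'(17+5=22)->'w', 't'(19+5=24)->'y', 'w'(22+5=27, 27 mod 26=1)->'b', 'a'(0+5=5)->'f', 'v'(21+5=26, 26 mod 26=0)->'a', 'f'(5+5=10)->'k'
Result: fwybfak


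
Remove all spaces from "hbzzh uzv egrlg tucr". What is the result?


Input string: 'hbzzh uzv egrlg tucr'
Operation: remove all spaces
Words: 'hbzzh', 'uzv', 'egrlg', 'tucr'
Join without spaces: hbzzhuzvegrlgtucr


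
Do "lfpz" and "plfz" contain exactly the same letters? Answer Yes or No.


String 1: 'lfpz' -> sorted: 'flpz'
String 2: 'plfz' -> sorted: 'flpz'
Compare sorted forms: 'flpz' == 'flpz'
Anagram: Yes


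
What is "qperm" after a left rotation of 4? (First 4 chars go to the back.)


Input: 'qperm', shift = 4
Operation: split at index 4 and swap parts
Front part s[0:4] = 'qper'
Back part s[4:] = 'm'
Rotated = back + front = 'm' + 'qper'
Result: mqper


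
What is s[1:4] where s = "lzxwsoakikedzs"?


Input string: 'lzxwsoakikedzs'
Operation: slice [1:4]
Extract characters: s[1]='z', s[2]='x', s[3]='w'
Result: zxw


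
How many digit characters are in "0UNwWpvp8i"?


Input string: '0UNwWpvp8i'
Operation: count digit characters (0-9)
Scan: '0'(digit), 'U', 'N', 'w', 'W', 'p', 'v', 'p', '8'(digit), 'i'
Digits found: 2
Result: 2


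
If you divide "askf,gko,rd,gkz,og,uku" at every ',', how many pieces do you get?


Input string: 'askf,gko,rd,gkz,og,uku'
Delimiter: ','
Split result: 'askf', 'gko', 'rd', 'gkz', 'og', 'uku'
Number of parts: 6


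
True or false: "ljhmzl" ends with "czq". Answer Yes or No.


Input string: 'ljhmzl'
Suffix to check: 'czq'
Last 3 characters of input: 'mzl'
Match: False
Result: No


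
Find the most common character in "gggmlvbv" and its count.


Input: 'gggmlvbv'
Operation: tally each character
Counts: 'b':1, 'g':3, 'l':1, 'm':1, 'v':2
Maximum: 'g' appears 3 times


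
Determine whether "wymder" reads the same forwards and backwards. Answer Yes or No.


Input string: 'wymder'
Reversed: 'redmyw'
Compare pairs: s[0]='w' vs s[5]='r' (mismatch), s[1]='y' vs s[4]='e' (mismatch), s[2]='m' vs s[3]='d' (mismatch)
Palindrome: No


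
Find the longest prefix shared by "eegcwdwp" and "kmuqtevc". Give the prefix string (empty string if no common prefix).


String 1: 'eegcwdwp'
String 2: 'kmuqtevc'
Compare position by position:
pos 0: 'e' vs 'k' differ -> stop
Longest common prefix: "" (length 0)


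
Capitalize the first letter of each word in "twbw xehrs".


Input string: 'twbw xehrs'
Operation: capitalize first letter of each word
Word transformations: 'twbw'->'Twbw', 'xehrs'->'Xehrs'
Result: Twbw Xehrs


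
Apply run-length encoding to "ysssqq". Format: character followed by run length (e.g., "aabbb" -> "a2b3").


Input: 'ysssqq'
Operation: identify consecutive runs
Runs: 'y' -> y1, 'sss' -> s3, 'qq' -> q2
Encoded: y1s3q2


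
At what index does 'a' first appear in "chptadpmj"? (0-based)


Input string: 'chptadpmj'
Target: 'a'
Scanning left to right: s[0]='c', s[1]='h', s[2]='p', s[3]='t', s[4]='a'
First match at index: 4


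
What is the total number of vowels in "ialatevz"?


Input string: 'ialatevz'
Operation: count vowels (a, e, i, o, u)
Scan: s[0]='i' (vowel), s[1]='a' (vowel), s[2]='l', s[3]='a' (vowel), s[4]='t', s[5]='e' (vowel), s[6]='v', s[7]='z'
Vowels found: 4
Result: 4


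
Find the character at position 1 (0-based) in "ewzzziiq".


Input string: 'ewzzziiq'
Operation: get character at index 1
Index mapping: s[0]='e', s[1]='w'
Result: 'w'


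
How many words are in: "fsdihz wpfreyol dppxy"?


Input string: 'fsdihz wpfreyol dppxy'
Operation: split by spaces
Words found: 'fsdihz', 'wpfreyol', 'dppxy'
Word count: 3


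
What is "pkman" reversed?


Input string: 'pkman'
Operation: reverse character order
Original order: 'p' -> 'k' -> 'm' -> 'a' -> 'n'
Reversed order: 'n' -> 'a' -> 'm' -> 'k' -> 'p'
Result: namkp


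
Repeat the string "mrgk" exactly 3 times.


Input string: 'mrgk'
Operation: repeat 3 times
Concatenation: 'mrgk' + 'mrgk' + 'mrgk'
Result: mrgkmrgkmrgk


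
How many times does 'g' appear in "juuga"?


Input string: 'juuga'
Target character: 'g'
Scan each position: s[3]='g'
Matches found at indices: 3
Total: 1


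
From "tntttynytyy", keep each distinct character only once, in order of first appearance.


Input: 'tntttynytyy'
Operation: keep first occurrence of each character
Scan: s[0]='t' new -> keep; s[1]='n' new -> keep; s[2]='t' seen -> skip; s[3]='t' seen -> skip; s[4]='t' seen -> skip; s[5]='y' new -> keep; s[6]='n' seen -> skip; s[7]='y' seen -> skip; s[8]='t' seen -> skip; s[9]='y' seen -> skip; s[10]='y' seen -> skip
Result: tny


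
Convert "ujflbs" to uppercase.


Input string: 'ujflbs'
Operation: convert each letter to uppercase
Mapping: 'u'->'U', 'j'->'J', 'f'->'F', 'l'->'L', 'b'->'B', 's'->'S'
Result: UJFLBS


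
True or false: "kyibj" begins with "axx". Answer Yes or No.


Input string: 'kyibj'
Prefix to check: 'axx'
First 3 characters of input: 'kyi'
Match: False
Result: No


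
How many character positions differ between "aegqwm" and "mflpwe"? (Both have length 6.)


String 1: 'aegqwm'
String 2: 'mflpwe'
Compare each position: pos 0: 'a'!='m', pos 1: 'e'!='f', pos 2: 'g'!='l', pos 3: 'q'!='p', pos 4: 'w'=='w', pos 5: 'm'!='e'
Differing positions: 5
Hamming distance: 5


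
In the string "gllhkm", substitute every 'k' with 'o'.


Input string: 'gllhkm'
Operation: replace 'k' with 'o'
Positions of 'k': 4
After replacement: gllhom


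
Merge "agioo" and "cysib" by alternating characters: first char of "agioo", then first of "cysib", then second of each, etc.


String 1: 'agioo'
String 2: 'cysib'
Operation: alternate characters
Pairs: 'a'+'c', 'g'+'y', 'i'+'s', 'o'+'i', 'o'+'b'
Result: acgyisoiob


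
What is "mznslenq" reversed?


Input string: 'mznslenq'
Operation: reverse character order
Original order: 'm' -> 'z' -> 'n' -> 's' -> 'l' -> 'e' -> 'n' -> 'q'
Reversed order: 'q' -> 'n' -> 'e' -> 'l' -> 's' -> 'n' -> 'z' -> 'm'
Result: qnelsnzm


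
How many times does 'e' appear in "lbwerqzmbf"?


Input string: 'lbwerqzmbf'
Target character: 'e'
Scan each position: s[3]='e'
Matches found at indices: 3
Total: 1


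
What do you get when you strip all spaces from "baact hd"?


Input string: 'baact hd'
Operation: remove all spaces
Words: 'baact', 'hd'
Join without spaces: baacthd


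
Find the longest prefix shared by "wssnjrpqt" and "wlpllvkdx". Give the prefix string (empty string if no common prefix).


String 1: 'wssnjrpqt'
String 2: 'wlpllvkdx'
Compare position by position:
pos 0: 'w' vs 'w' match
pos 1: 's' vs 'l' differ -> stop
Longest common prefix: "w" (length 1)


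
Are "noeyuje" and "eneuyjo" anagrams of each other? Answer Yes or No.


String 1: 'noeyuje' -> sorted: 'eejnouy'
String 2: 'eneuyjo' -> sorted: 'eejnouy'
Compare sorted forms: 'eejnouy' == 'eejnouy'
Anagram: Yes


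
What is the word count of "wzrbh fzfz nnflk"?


Input string: 'wzrbh fzfz nnflk'
Operation: split by spaces
Words found: 'wzrbh', 'fzfz', 'nnflk'
Word count: 3


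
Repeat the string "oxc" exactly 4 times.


Input string: 'oxc'
Operation: repeat 4 times
Concatenation: 'oxc' + 'oxc' + 'oxc' + 'oxc'
Result: oxcoxcoxcoxc


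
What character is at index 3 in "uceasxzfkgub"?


Input string: 'uceasxzfkgub'
Operation: get character at index 3
Index mapping: s[0]='u', s[1]='c', s[2]='e', s[3]='a'
Result: 'a'


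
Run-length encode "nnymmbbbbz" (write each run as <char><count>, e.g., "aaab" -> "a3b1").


Input: 'nnymmbbbbz'
Operation: identify consecutive runs
Runs: 'nn' -> n2, 'y' -> y1, 'mm' -> m2, 'bbbb' -> b4, 'z' -> z1
Encoded: n2y1m2b4z1


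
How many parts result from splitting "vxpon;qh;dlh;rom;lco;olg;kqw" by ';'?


Input string: 'vxpon;qh;dlh;rom;lco;olg;kqw'
Delimiter: ';'
Split result: 'vxpon', 'qh', 'dlh', 'rom', 'lco', 'olg', 'kqw'
Number of parts: 7


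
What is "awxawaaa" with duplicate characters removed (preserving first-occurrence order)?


Input: 'awxawaaa'
Operation: keep first occurrence of each character
Scan: s[0]='a' new -> keep; s[1]='w' new -> keep; s[2]='x' new -> keep; s[3]='a' seen -> skip; s[4]='w' seen -> skip; s[5]='a' seen -> skip; s[6]='a' seen -> skip; s[7]='a' seen -> skip
Result: awx


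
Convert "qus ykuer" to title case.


Input string: 'qus ykuer'
Operation: capitalize first letter of each word
Word transformations: 'qus'->'Qus', 'ykuer'->'Ykuer'
Result: Qus Ykuer


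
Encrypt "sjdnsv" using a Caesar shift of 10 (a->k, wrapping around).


Input: 'sjdnsv', shift = 10
Operation: for each letter, (position + 10) mod 26
Mapping: 's'(18+10=28, 28 mod 26=2)->'c', 'j'(9+10=19)->'t', 'd'(3+10=13)->'n', 'n'(13+10=23)->'x', 's'(18+10=28, 28 mod 26=2)->'c', 'v'(21+10=31, 31 mod 26=5)->'f'
Result: ctnxcf


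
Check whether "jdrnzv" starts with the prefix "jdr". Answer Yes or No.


Input string: 'jdrnzv'
Prefix to check: 'jdr'
First 3 characters of input: 'jdr'
Match: True
Result: Yes


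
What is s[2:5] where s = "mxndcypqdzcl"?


Input string: 'mxndcypqdzcl'
Operation: slice [2:5]
Extract characters: s[2]='n', s[3]='d', s[4]='c'
Result: ndc


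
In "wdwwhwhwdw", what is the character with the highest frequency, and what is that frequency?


Input: 'wdwwhwhwdw'
Operation: tally each character
Counts: 'd':2, 'h':2, 'w':6
Maximum: 'w' appears 6 times


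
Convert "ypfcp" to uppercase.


Input string: 'ypfcp'
Operation: convert each letter to uppercase
Mapping: 'y'->'Y', 'p'->'P', 'f'->'F', 'c'->'C', 'p'->'P'
Result: YPFCP


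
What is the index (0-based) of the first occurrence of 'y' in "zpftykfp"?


Input string: 'zpftykfp'
Target: 'y'
Scanning left to right: s[0]='z', s[1]='p', s[2]='f', s[3]='t', s[4]='y'
First match at index: 4


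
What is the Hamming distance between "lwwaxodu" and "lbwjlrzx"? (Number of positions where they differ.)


String 1: 'lwwaxodu'
String 2: 'lbwjlrzx'
Compare each position: pos 0: 'l'=='l', pos 1: 'w'!='b', pos 2: 'w'=='w', pos 3: 'a'!='j', pos 4: 'x'!='l', pos 5: 'o'!='r', pos 6: 'd'!='z', pos 7: 'u'!='x'
Differing positions: 6
Hamming distance: 6


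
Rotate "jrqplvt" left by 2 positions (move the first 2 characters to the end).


Input: 'jrqplvt', shift = 2
Operation: split at index 2 and swap parts
Front part s[0:2] = 'jr'
Back part s[2:] = 'qplvt'
Rotated = back + front = 'qplvt' + 'jr'
Result: qplvtjr


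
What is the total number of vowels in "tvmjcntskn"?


Input string: 'tvmjcntskn'
Operation: count vowels (a, e, i, o, u)
Scan: s[0]='t', s[1]='v', s[2]='m', s[3]='j', s[4]='c', s[5]='n', s[6]='t', s[7]='s', s[8]='k', s[9]='n'
Vowels found: 0
Result: 0


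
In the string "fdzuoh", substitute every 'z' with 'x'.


Input string: 'fdzuoh'
Operation: replace 'z' with 'x'
Positions of 'z': 2
After replacement: fdxuoh


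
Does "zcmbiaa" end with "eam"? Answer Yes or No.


Input string: 'zcmbiaa'
Suffix to check: 'eam'
Last 3 characters of input: 'iaa'
Match: False
Result: No


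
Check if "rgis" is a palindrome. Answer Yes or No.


Input string: 'rgis'
Reversed: 'sigr'
Compare pairs: s[0]='r' vs s[3]='s' (mismatch), s[1]='g' vs s[2]='i' (mismatch)
Palindrome: No


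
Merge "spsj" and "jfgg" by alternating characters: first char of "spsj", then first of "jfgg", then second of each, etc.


String 1: 'spsj'
String 2: 'jfgg'
Operation: alternate characters
Pairs: 's'+'j', 'p'+'f', 's'+'g', 'j'+'g'
Result: sjpfsgjg


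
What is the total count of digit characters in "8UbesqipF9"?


Input string: '8UbesqipF9'
Operation: count digit characters (0-9)
Scan: '8'(digit), 'U', 'b', 'e', 's', 'q', 'i', 'p', 'F', '9'(digit)
Digits found: 2
Result: 2


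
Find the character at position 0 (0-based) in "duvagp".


Input string: 'duvagp'
Operation: get character at index 0
Index mapping: s[0]='d'
Result: 'd'


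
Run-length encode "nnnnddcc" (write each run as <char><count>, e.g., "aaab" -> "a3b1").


Input: 'nnnnddcc'
Operation: identify consecutive runs
Runs: 'nnnn' -> n4, 'dd' -> d2, 'cc' -> c2
Encoded: n4d2c2


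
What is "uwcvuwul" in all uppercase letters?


Input string: 'uwcvuwul'
Operation: convert each letter to uppercase
Mapping: 'u'->'U', 'w'->'W', 'c'->'C', 'v'->'V', 'u'->'U', 'w'->'W', 'u'->'U', 'l'->'L'
Result: UWCVUWUL


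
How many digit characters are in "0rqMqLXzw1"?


Input string: '0rqMqLXzw1'
Operation: count digit characters (0-9)
Scan: '0'(digit), 'r', 'q', 'M', 'q', 'L', 'X', 'z', 'w', '1'(digit)
Digits found: 2
Result: 2


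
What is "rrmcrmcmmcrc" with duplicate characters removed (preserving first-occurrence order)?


Input: 'rrmcrmcmmcrc'
Operation: keep first occurrence of each character
Scan: s[0]='r' new -> keep; s[1]='r' seen -> skip; s[2]='m' new -> keep; s[3]='c' new -> keep; s[4]='r' seen -> skip; s[5]='m' seen -> skip; s[6]='c' seen -> skip; s[7]='m' seen -> skip; s[8]='m' seen -> skip; s[9]='c' seen -> skip; s[10]='r' seen -> skip; s[11]='c' seen -> skip
Result: rmc


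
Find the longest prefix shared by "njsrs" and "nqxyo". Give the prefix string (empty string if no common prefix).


String 1: 'njsrs'
String 2: 'nqxyo'
Compare position by position:
pos 0: 'n' vs 'n' match
pos 1: 'j' vs 'q' differ -> stop
Longest common prefix: "n" (length 1)


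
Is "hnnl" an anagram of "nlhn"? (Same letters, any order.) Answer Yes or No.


String 1: 'nlhn' -> sorted: 'hlnn'
String 2: 'hnnl' -> sorted: 'hlnn'
Compare sorted forms: 'hlnn' == 'hlnn'
Anagram: Yes


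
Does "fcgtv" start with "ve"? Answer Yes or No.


Input string: 'fcgtv'
Prefix to check: 've'
First 2 characters of input: 'fc'
Match: False
Result: No


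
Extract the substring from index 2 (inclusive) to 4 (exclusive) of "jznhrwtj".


Input string: 'jznhrwtj'
Operation: slice [2:4]
Extract characters: s[2]='n', s[3]='h'
Result: nh


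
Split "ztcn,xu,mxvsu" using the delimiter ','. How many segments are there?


Input string: 'ztcn,xu,mxvsu'
Delimiter: ','
Split result: 'ztcn', 'xu', 'mxvsu'
Number of parts: 3


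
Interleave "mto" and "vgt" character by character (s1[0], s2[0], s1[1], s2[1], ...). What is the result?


String 1: 'mto'
String 2: 'vgt'
Operation: alternate characters
Pairs: 'm'+'v', 't'+'g', 'o'+'t'
Result: mvtgot


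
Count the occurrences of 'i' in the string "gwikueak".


Input string: 'gwikueak'
Target character: 'i'
Scan each position: s[2]='i'
Matches found at indices: 2
Total: 1


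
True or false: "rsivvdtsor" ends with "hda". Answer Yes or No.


Input string: 'rsivvdtsor'
Suffix to check: 'hda'
Last 3 characters of input: 'sor'
Match: False
Result: No


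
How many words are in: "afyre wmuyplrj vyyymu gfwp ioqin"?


Input string: 'afyre wmuyplrj vyyymu gfwp ioqin'
Operation: split by spaces
Words found: 'afyre', 'wmuyplrj', 'vyyymu', 'gfwp', 'ioqin'
Word count: 5


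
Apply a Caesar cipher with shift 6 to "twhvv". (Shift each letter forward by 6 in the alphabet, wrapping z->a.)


Input: 'twhvv', shift = 6
Operation: for each letter, (position + 6) mod 26
Mapping: 't'(19+6=25)->'z', 'w'(22+6=28, 28 mod 26=2)->'c', 'h'(7+6=13)->'n', 'v'(21+6=27, 27 mod 26=1)->'b', 'v'(21+6=27, 27 mod 26=1)->'b'
Result: zcnbb


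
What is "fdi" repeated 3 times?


Input string: 'fdi'
Operation: repeat 3 times
Concatenation: 'fdi' + 'fdi' + 'fdi'
Result: fdifdifdi


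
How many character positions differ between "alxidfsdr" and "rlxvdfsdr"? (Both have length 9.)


String 1: 'alxidfsdr'
String 2: 'rlxvdfsdr'
Compare each position: pos 0: 'a'!='r', pos 1: 'l'=='l', pos 2: 'x'=='x', pos 3: 'i'!='v', pos 4: 'd'=='d', pos 5: 'f'=='f', pos 6: 's'=='s', pos 7: 'd'=='d', pos 8: 'r'=='r'
Differing positions: 2
Hamming distance: 2


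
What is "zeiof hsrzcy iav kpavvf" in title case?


Input string: 'zeiof hsrzcy iav kpavvf'
Operation: capitalize first letter of each word
Word transformations: 'zeiof'->'Zeiof', 'hsrzcy'->'Hsrzcy', 'iav'->'Iav', 'kpavvf'->'Kpavvf'
Result: Zeiof Hsrzcy Iav Kpavvf


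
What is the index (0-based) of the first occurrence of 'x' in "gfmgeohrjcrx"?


Input string: 'gfmgeohrjcrx'
Target: 'x'
Scanning left to right: s[0]='g', s[1]='f', s[2]='m', s[3]='g', s[4]='e', s[5]='o', s[6]='h', s[7]='r', s[8]='j', s[9]='c', s[10]='r', s[11]='x'
First match at index: 11


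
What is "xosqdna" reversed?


Input string: 'xosqdna'
Operation: reverse character order
Original order: 'x' -> 'o' -> 's' -> 'q' -> 'd' -> 'n' -> 'a'
Reversed order: 'a' -> 'n' -> 'd' -> 'q' -> 's' -> 'o' -> 'x'
Result: andqsox


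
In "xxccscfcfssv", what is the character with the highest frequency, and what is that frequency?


Input: 'xxccscfcfssv'
Operation: tally each character
Counts: 'c':4, 'f':2, 's':3, 'v':1, 'x':2
Maximum: 'c' appears 4 times


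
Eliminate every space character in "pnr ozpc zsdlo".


Input string: 'pnr ozpc zsdlo'
Operation: remove all spaces
Words: 'pnr', 'ozpc', 'zsdlo'
Join without spaces: pnrozpczsdlo


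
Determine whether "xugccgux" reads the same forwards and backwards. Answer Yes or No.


Input string: 'xugccgux'
Reversed: 'xugccgux'
Compare pairs: s[0]='x' vs s[7]='x' (match), s[1]='u' vs s[6]='u' (match), s[2]='g' vs s[5]='g' (match), s[3]='c' vs s[4]='c' (match)
Palindrome: Yes


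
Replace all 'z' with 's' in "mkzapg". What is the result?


Input string: 'mkzapg'
Operation: replace 'z' with 's'
Positions of 'z': 2
After replacement: mksapg


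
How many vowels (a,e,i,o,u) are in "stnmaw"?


Input string: 'stnmaw'
Operation: count vowels (a, e, i, o, u)
Scan: s[0]='s', s[1]='t', s[2]='n', s[3]='m', s[4]='a' (vowel), s[5]='w'
Vowels found: 1
Result: 1


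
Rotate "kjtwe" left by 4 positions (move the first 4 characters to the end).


Input: 'kjtwe', shift = 4
Operation: split at index 4 and swap parts
Front part s[0:4] = 'kjtw'
Back part s[4:] = 'e'
Rotated = back + front = 'e' + 'kjtw'
Result: ekjtw


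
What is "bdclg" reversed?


Input string: 'bdclg'
Operation: reverse character order
Original order: 'b' -> 'd' -> 'c' -> 'l' -> 'g'
Reversed order: 'g' -> 'l' -> 'c' -> 'd' -> 'b'
Result: glcdb


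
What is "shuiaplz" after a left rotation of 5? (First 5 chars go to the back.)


Input: 'shuiaplz', shift = 5
Operation: split at index 5 and swap parts
Front part s[0:5] = 'shuia'
Back part s[5:] = 'plz'
Rotated = back + front = 'plz' + 'shuia'
Result: plzshuia


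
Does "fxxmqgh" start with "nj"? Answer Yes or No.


Input string: 'fxxmqgh'
Prefix to check: 'nj'
First 2 characters of input: 'fx'
Match: False
Result: No


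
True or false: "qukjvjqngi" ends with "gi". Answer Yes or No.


Input string: 'qukjvjqngi'
Suffix to check: 'gi'
Last 2 characters of input: 'gi'
Match: True
Result: Yes


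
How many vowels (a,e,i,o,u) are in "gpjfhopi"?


Input string: 'gpjfhopi'
Operation: count vowels (a, e, i, o, u)
Scan: s[0]='g', s[1]='p', s[2]='j', s[3]='f', s[4]='h', s[5]='o' (vowel), s[6]='p', s[7]='i' (vowel)
Vowels found: 2
Result: 2


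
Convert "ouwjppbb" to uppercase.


Input string: 'ouwjppbb'
Operation: convert each letter to uppercase
Mapping: 'o'->'O', 'u'->'U', 'w'->'W', 'j'->'J', 'p'->'P', 'p'->'P', 'b'->'B', 'b'->'B'
Result: OUWJPPBB


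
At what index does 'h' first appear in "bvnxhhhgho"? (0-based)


Input string: 'bvnxhhhgho'
Target: 'h'
Scanning left to right: s[0]='b', s[1]='v', s[2]='n', s[3]='x', s[4]='h'
First match at index: 4


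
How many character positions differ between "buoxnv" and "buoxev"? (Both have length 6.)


String 1: 'buoxnv'
String 2: 'buoxev'
Compare each position: pos 0: 'b'=='b', pos 1: 'u'=='u', pos 2: 'o'=='o', pos 3: 'x'=='x', pos 4: 'n'!='e', pos 5: 'v'=='v'
Differing positions: 1
Hamming distance: 1


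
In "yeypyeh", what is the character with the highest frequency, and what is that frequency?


Input: 'yeypyeh'
Operation: tally each character
Counts: 'e':2, 'h':1, 'p':1, 'y':3
Maximum: 'y' appears 3 times


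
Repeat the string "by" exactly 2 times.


Input string: 'by'
Operation: repeat 2 times
Concatenation: 'by' + 'by'
Result: byby


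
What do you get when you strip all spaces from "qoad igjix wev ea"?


Input string: 'qoad igjix wev ea'
Operation: remove all spaces
Words: 'qoad', 'igjix', 'wev', 'ea'
Join without spaces: qoadigjixwevea


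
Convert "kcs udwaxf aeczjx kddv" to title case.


Input string: 'kcs udwaxf aeczjx kddv'
Operation: capitalize first letter of each word
Word transformations: 'kcs'->'Kcs', 'udwaxf'->'Udwaxf', 'aeczjx'->'Aeczjx', 'kddv'->'Kddv'
Result: Kcs Udwaxf Aeczjx Kddv


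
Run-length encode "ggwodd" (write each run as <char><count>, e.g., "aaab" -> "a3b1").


Input: 'ggwodd'
Operation: identify consecutive runs
Runs: 'gg' -> g2, 'w' -> w1, 'o' -> o1, 'dd' -> d2
Encoded: g2w1o1d2


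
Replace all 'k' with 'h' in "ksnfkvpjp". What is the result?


Input string: 'ksnfkvpjp'
Operation: replace 'k' with 'h'
Positions of 'k': 0, 4
After replacement: hsnfhvpjp


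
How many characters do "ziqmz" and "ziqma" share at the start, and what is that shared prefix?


String 1: 'ziqmz'
String 2: 'ziqma'
Compare position by position:
pos 0: 'z' vs 'z' match
pos 1: 'i' vs 'i' match
pos 2: 'q' vs 'q' match
pos 3: 'm' vs 'm' match
pos 4: 'z' vs 'a' differ -> stop
Longest common prefix: "ziqm" (length 4)


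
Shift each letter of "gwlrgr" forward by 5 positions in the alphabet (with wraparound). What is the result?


Input: 'gwlrgr', shift = 5
Operation: for each letter, (position + 5) mod 26
Mapping: 'g'(6+5=11)->'l', 'w'(22+5=27, 27 mod 26=1)->'b', 'l'(11+5=16)->'q', 'r'(17+5=22)->'w', 'g'(6+5=11)->'l', 'r'(17+5=22)->'w'
Result: lbqwlw


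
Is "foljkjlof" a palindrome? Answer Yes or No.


Input string: 'foljkjlof'
Reversed: 'foljkjlof'
Compare pairs: s[0]='f' vs s[8]='f' (match), s[1]='o' vs s[7]='o' (match), s[2]='l' vs s[6]='l' (match), s[3]='j' vs s[5]='j' (match)
Palindrome: Yes


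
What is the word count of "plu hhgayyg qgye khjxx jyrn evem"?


Input string: 'plu hhgayyg qgye khjxx jyrn evem'
Operation: split by spaces
Words found: 'plu', 'hhgayyg', 'qgye', 'khjxx', 'jyrn', 'evem'
Word count: 6


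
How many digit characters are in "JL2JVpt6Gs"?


Input string: 'JL2JVpt6Gs'
Operation: count digit characters (0-9)
Scan: 'J', 'L', '2'(digit), 'J', 'V', 'p', 't', '6'(digit), 'G', 's'
Digits found: 2
Result: 2


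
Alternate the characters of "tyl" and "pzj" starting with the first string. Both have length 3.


String 1: 'tyl'
String 2: 'pzj'
Operation: alternate characters
Pairs: 't'+'p', 'y'+'z', 'l'+'j'
Result: tpyzlj


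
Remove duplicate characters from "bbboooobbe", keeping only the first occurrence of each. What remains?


Input: 'bbboooobbe'
Operation: keep first occurrence of each character
Scan: s[0]='b' new -> keep; s[1]='b' seen -> skip; s[2]='b' seen -> skip; s[3]='o' new -> keep; s[4]='o' seen -> skip; s[5]='o' seen -> skip; s[6]='o' seen -> skip; s[7]='b' seen -> skip; s[8]='b' seen -> skip; s[9]='e' new -> keep
Result: boe


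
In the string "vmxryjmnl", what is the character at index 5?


Input string: 'vmxryjmnl'
Operation: get character at index 5
Index mapping: s[0]='v', s[1]='m', s[2]='x', s[3]='r', s[4]='y', s[5]='j'
Result: 'j'


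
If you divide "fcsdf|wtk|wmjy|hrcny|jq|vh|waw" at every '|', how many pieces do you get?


Input string: 'fcsdf|wtk|wmjy|hrcny|jq|vh|waw'
Delimiter: '|'
Split result: 'fcsdf', 'wtk', 'wmjy', 'hrcny', 'jq', 'vh', 'waw'
Number of parts: 7


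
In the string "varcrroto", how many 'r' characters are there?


Input string: 'varcrroto'
Target character: 'r'
Scan each position: s[2]='r', s[4]='r', s[5]='r'
Matches found at indices: 2, 4, 5
Total: 3


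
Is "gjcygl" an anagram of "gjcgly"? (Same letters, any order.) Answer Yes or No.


String 1: 'gjcgly' -> sorted: 'cggjly'
String 2: 'gjcygl' -> sorted: 'cggjly'
Compare sorted forms: 'cggjly' == 'cggjly'
Anagram: Yes


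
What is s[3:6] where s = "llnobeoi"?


Input string: 'llnobeoi'
Operation: slice [3:6]
Extract characters: s[3]='o', s[4]='b', s[5]='e'
Result: obe


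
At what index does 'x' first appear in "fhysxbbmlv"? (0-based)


Input string: 'fhysxbbmlv'
Target: 'x'
Scanning left to right: s[0]='f', s[1]='h', s[2]='y', s[3]='s', s[4]='x'
First match at index: 4


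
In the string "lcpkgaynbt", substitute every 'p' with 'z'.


Input string: 'lcpkgaynbt'
Operation: replace 'p' with 'z'
Positions of 'p': 2
After replacement: lczkgaynbt


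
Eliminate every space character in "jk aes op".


Input string: 'jk aes op'
Operation: remove all spaces
Words: 'jk', 'aes', 'op'
Join without spaces: jkaesop


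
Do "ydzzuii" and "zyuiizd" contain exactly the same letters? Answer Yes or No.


String 1: 'ydzzuii' -> sorted: 'diiuyzz'
String 2: 'zyuiizd' -> sorted: 'diiuyzz'
Compare sorted forms: 'diiuyzz' == 'diiuyzz'
Anagram: Yes


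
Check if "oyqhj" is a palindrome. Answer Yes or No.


Input string: 'oyqhj'
Reversed: 'jhqyo'
Compare pairs: s[0]='o' vs s[4]='j' (mismatch), s[1]='y' vs s[3]='h' (mismatch)
Palindrome: No


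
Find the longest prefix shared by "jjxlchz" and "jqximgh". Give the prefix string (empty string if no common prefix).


String 1: 'jjxlchz'
String 2: 'jqximgh'
Compare position by position:
pos 0: 'j' vs 'j' match
pos 1: 'j' vs 'q' differ -> stop
Longest common prefix: "j" (length 1)


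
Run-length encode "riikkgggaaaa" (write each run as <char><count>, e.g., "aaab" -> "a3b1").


Input: 'riikkgggaaaa'
Operation: identify consecutive runs
Runs: 'r' -> r1, 'ii' -> i2, 'kk' -> k2, 'ggg' -> g3, 'aaaa' -> a4
Encoded: r1i2k2g3a4


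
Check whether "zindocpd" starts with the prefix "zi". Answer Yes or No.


Input string: 'zindocpd'
Prefix to check: 'zi'
First 2 characters of input: 'zi'
Match: True
Result: Yes


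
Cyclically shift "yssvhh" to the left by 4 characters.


Input: 'yssvhh', shift = 4
Operation: split at index 4 and swap parts
Front part s[0:4] = 'yssv'
Back part s[4:] = 'hh'
Rotated = back + front = 'hh' + 'yssv'
Result: hhyssv


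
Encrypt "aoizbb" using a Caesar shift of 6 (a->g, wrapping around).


Input: 'aoizbb', shift = 6
Operation: for each letter, (position + 6) mod 26
Mapping: 'a'(0+6=6)->'g', 'o'(14+6=20)->'u', 'i'(8+6=14)->'o', 'z'(25+6=31, 31 mod 26=5)->'f', 'b'(1+6=7)->'h', 'b'(1+6=7)->'h'
Result: guofhh


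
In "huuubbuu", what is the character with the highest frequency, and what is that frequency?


Input: 'huuubbuu'
Operation: tally each character
Counts: 'b':2, 'h':1, 'u':5
Maximum: 'u' appears 5 times


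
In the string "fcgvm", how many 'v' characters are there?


Input string: 'fcgvm'
Target character: 'v'
Scan each position: s[3]='v'
Matches found at indices: 3
Total: 1


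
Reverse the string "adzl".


Input string: 'adzl'
Operation: reverse character order
Original order: 'a' -> 'd' -> 'z' -> 'l'
Reversed order: 'l' -> 'z' -> 'd' -> 'a'
Result: lzda


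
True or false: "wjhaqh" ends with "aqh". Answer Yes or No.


Input string: 'wjhaqh'
Suffix to check: 'aqh'
Last 3 characters of input: 'aqh'
Match: True
Result: Yes


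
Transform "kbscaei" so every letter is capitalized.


Input string: 'kbscaei'
Operation: convert each letter to uppercase
Mapping: 'k'->'K', 'b'->'B', 's'->'S', 'c'->'C', 'a'->'A', 'e'->'E', 'i'->'I'
Result: KBSCAEI


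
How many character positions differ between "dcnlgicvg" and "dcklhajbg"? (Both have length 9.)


String 1: 'dcnlgicvg'
String 2: 'dcklhajbg'
Compare each position: pos 0: 'd'=='d', pos 1: 'c'=='c', pos 2: 'n'!='k', pos 3: 'l'=='l', pos 4: 'g'!='h', pos 5: 'i'!='a', pos 6: 'c'!='j', pos 7: 'v'!='b', pos 8: 'g'=='g'
Differing positions: 5
Hamming distance: 5


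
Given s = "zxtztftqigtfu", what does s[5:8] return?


Input string: 'zxtztftqigtfu'
Operation: slice [5:8]
Extract characters: s[5]='f', s[6]='t', s[7]='q'
Result: ftq


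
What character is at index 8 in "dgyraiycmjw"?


Input string: 'dgyraiycmjw'
Operation: get character at index 8
Index mapping: s[0]='d', s[1]='g', s[2]='y', s[3]='r', s[4]='a', s[5]='i', s[6]='y', s[7]='c', s[8]='m'
Result: 'm'


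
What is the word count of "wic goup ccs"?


Input string: 'wic goup ccs'
Operation: split by spaces
Words found: 'wic', 'goup', 'ccs'
Word count: 3


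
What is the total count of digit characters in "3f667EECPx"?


Input string: '3f667EECPx'
Operation: count digit characters (0-9)
Scan: '3'(digit), 'f', '6'(digit), '6'(digit), '7'(digit), 'E', 'E', 'C', 'P', 'x'
Digits found: 4
Result: 4


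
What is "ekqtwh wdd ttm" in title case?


Input string: 'ekqtwh wdd ttm'
Operation: capitalize first letter of each word
Word transformations: 'ekqtwh'->'Ekqtwh', 'wdd'->'Wdd', 'ttm'->'Ttm'
Result: Ekqtwh Wdd Ttm


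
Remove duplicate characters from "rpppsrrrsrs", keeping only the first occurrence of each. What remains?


Input: 'rpppsrrrsrs'
Operation: keep first occurrence of each character
Scan: s[0]='r' new -> keep; s[1]='p' new -> keep; s[2]='p' seen -> skip; s[3]='p' seen -> skip; s[4]='s' new -> keep; s[5]='r' seen -> skip; s[6]='r' seen -> skip; s[7]='r' seen -> skip; s[8]='s' seen -> skip; s[9]='r' seen -> skip; s[10]='s' seen -> skip
Result: rps


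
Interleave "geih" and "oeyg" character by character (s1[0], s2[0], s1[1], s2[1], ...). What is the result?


String 1: 'geih'
String 2: 'oeyg'
Operation: alternate characters
Pairs: 'g'+'o', 'e'+'e', 'i'+'y', 'h'+'g'
Result: goeeiyhg


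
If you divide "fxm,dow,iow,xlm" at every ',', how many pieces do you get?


Input string: 'fxm,dow,iow,xlm'
Delimiter: ','
Split result: 'fxm', 'dow', 'iow', 'xlm'
Number of parts: 4


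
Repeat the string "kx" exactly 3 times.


Input string: 'kx'
Operation: repeat 3 times
Concatenation: 'kx' + 'kx' + 'kx'
Result: kxkxkx


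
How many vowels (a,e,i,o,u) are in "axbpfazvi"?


Input string: 'axbpfazvi'
Operation: count vowels (a, e, i, o, u)
Scan: s[0]='a' (vowel), s[1]='x', s[2]='b', s[3]='p', s[4]='f', s[5]='a' (vowel), s[6]='z', s[7]='v', s[8]='i' (vowel)
Vowels found: 3
Result: 3


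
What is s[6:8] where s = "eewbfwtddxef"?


Input string: 'eewbfwtddxef'
Operation: slice [6:8]
Extract characters: s[6]='t', s[7]='d'
Result: td


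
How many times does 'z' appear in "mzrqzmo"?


Input string: 'mzrqzmo'
Target character: 'z'
Scan each position: s[1]='z', s[4]='z'
Matches found at indices: 1, 4
Total: 2


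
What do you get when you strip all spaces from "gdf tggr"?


Input string: 'gdf tggr'
Operation: remove all spaces
Words: 'gdf', 'tggr'
Join without spaces: gdftggr


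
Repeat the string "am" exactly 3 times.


Input string: 'am'
Operation: repeat 3 times
Concatenation: 'am' + 'am' + 'am'
Result: amamam


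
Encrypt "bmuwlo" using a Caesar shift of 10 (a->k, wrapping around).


Input: 'bmuwlo', shift = 10
Operation: for each letter, (position + 10) mod 26
Mapping: 'b'(1+10=11)->'l', 'm'(12+10=22)->'w', 'u'(20+10=30, 30 mod 26=4)->'e', 'w'(22+10=32, 32 mod 26=6)->'g', 'l'(11+10=21)->'v', 'o'(14+10=24)->'y'
Result: lwegvy


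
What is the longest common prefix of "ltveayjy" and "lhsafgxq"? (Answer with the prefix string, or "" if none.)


String 1: 'ltveayjy'
String 2: 'lhsafgxq'
Compare position by position:
pos 0: 'l' vs 'l' match
pos 1: 't' vs 'h' differ -> stop
Longest common prefix: "l" (length 1)


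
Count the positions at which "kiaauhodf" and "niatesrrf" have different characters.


String 1: 'kiaauhodf'
String 2: 'niatesrrf'
Compare each position: pos 0: 'k'!='n', pos 1: 'i'=='i', pos 2: 'a'=='a', pos 3: 'a'!='t', pos 4: 'u'!='e', pos 5: 'h'!='s', pos 6: 'o'!='r', pos 7: 'd'!='r', pos 8: 'f'=='f'
Differing positions: 6
Hamming distance: 6


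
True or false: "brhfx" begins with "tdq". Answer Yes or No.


Input string: 'brhfx'
Prefix to check: 'tdq'
First 3 characters of input: 'brh'
Match: False
Result: No


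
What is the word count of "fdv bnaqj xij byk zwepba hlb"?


Input string: 'fdv bnaqj xij byk zwepba hlb'
Operation: split by spaces
Words found: 'fdv', 'bnaqj', 'xij', 'byk', 'zwepba', 'hlb'
Word count: 6


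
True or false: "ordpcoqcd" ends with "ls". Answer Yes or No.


Input string: 'ordpcoqcd'
Suffix to check: 'ls'
Last 2 characters of input: 'cd'
Match: False
Result: No


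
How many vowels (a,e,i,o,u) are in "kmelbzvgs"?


Input string: 'kmelbzvgs'
Operation: count vowels (a, e, i, o, u)
Scan: s[0]='k', s[1]='m', s[2]='e' (vowel), s[3]='l', s[4]='b', s[5]='z', s[6]='v', s[7]='g', s[8]='s'
Vowels found: 1
Result: 1


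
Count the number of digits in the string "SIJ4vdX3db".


Input string: 'SIJ4vdX3db'
Operation: count digit characters (0-9)
Scan: 'S', 'I', 'J', '4'(digit), 'v', 'd', 'X', '3'(digit), 'd', 'b'
Digits found: 2
Result: 2


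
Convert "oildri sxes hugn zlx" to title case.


Input string: 'oildri sxes hugn zlx'
Operation: capitalize first letter of each word
Word transformations: 'oildri'->'Oildri', 'sxes'->'Sxes', 'hugn'->'Hugn', 'zlx'->'Zlx'
Result: Oildri Sxes Hugn Zlx


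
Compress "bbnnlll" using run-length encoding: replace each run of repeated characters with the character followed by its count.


Input: 'bbnnlll'
Operation: identify consecutive runs
Runs: 'bb' -> b2, 'nn' -> n2, 'lll' -> l3
Encoded: b2n2l3


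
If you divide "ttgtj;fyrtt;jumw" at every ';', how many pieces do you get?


Input string: 'ttgtj;fyrtt;jumw'
Delimiter: ';'
Split result: 'ttgtj', 'fyrtt', 'jumw'
Number of parts: 3


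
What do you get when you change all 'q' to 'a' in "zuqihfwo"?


Input string: 'zuqihfwo'
Operation: replace 'q' with 'a'
Positions of 'q': 2
After replacement: zuaihfwo


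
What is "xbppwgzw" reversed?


Input string: 'xbppwgzw'
Operation: reverse character order
Original order: 'x' -> 'b' -> 'p' -> 'p' -> 'w' -> 'g' -> 'z' -> 'w'
Reversed order: 'w' -> 'z' -> 'g' -> 'w' -> 'p' -> 'p' -> 'b' -> 'x'
Result: wzgwppbx


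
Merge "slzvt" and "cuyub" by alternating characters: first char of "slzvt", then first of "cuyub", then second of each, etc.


String 1: 'slzvt'
String 2: 'cuyub'
Operation: alternate characters
Pairs: 's'+'c', 'l'+'u', 'z'+'y', 'v'+'u', 't'+'b'
Result: scluzyvutb


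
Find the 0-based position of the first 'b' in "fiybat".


Input string: 'fiybat'
Target: 'b'
Scanning left to right: s[0]='f', s[1]='i', s[2]='y', s[3]='b'
First match at index: 3


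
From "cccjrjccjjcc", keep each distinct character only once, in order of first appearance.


Input: 'cccjrjccjjcc'
Operation: keep first occurrence of each character
Scan: s[0]='c' new -> keep; s[1]='c' seen -> skip; s[2]='c' seen -> skip; s[3]='j' new -> keep; s[4]='r' new -> keep; s[5]='j' seen -> skip; s[6]='c' seen -> skip; s[7]='c' seen -> skip; s[8]='j' seen -> skip; s[9]='j' seen -> skip; s[10]='c' seen -> skip; s[11]='c' seen -> skip
Result: cjr


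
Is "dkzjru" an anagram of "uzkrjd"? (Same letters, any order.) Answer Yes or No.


String 1: 'uzkrjd' -> sorted: 'djkruz'
String 2: 'dkzjru' -> sorted: 'djkruz'
Compare sorted forms: 'djkruz' == 'djkruz'
Anagram: Yes


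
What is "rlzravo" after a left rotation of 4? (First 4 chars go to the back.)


Input: 'rlzravo', shift = 4
Operation: split at index 4 and swap parts
Front part s[0:4] = 'rlzr'
Back part s[4:] = 'avo'
Rotated = back + front = 'avo' + 'rlzr'
Result: avorlzr


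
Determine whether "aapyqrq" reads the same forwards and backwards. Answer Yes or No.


Input string: 'aapyqrq'
Reversed: 'qrqypaa'
Compare pairs: s[0]='a' vs s[6]='q' (mismatch), s[1]='a' vs s[5]='r' (mismatch), s[2]='p' vs s[4]='q' (mismatch)
Palindrome: No


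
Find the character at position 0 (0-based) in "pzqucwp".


Input string: 'pzqucwp'
Operation: get character at index 0
Index mapping: s[0]='p'
Result: 'p'


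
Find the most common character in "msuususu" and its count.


Input: 'msuususu'
Operation: tally each character
Counts: 'm':1, 's':3, 'u':4
Maximum: 'u' appears 4 times


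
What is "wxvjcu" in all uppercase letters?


Input string: 'wxvjcu'
Operation: convert each letter to uppercase
Mapping: 'w'->'W', 'x'->'X', 'v'->'V', 'j'->'J', 'c'->'C', 'u'->'U'
Result: WXVJCU


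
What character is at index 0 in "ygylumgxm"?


Input string: 'ygylumgxm'
Operation: get character at index 0
Index mapping: s[0]='y'
Result: 'y'


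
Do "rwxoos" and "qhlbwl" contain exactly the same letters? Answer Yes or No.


String 1: 'rwxoos' -> sorted: 'oorswx'
String 2: 'qhlbwl' -> sorted: 'bhllqw'
Compare sorted forms: 'oorswx' != 'bhllqw'
Anagram: No


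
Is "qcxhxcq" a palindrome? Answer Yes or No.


Input string: 'qcxhxcq'
Reversed: 'qcxhxcq'
Compare pairs: s[0]='q' vs s[6]='q' (match), s[1]='c' vs s[5]='c' (match), s[2]='x' vs s[4]='x' (match)
Palindrome: Yes


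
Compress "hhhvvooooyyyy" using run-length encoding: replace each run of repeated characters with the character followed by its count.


Input: 'hhhvvooooyyyy'
Operation: identify consecutive runs
Runs: 'hhh' -> h3, 'vv' -> v2, 'oooo' -> o4, 'yyyy' -> y4
Encoded: h3v2o4y4


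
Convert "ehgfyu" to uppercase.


Input string: 'ehgfyu'
Operation: convert each letter to uppercase
Mapping: 'e'->'E', 'h'->'H', 'g'->'G', 'f'->'F', 'y'->'Y', 'u'->'U'
Result: EHGFYU


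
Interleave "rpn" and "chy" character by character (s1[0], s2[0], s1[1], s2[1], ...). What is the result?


String 1: 'rpn'
String 2: 'chy'
Operation: alternate characters
Pairs: 'r'+'c', 'p'+'h', 'n'+'y'
Result: rcphny


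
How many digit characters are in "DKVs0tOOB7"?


Input string: 'DKVs0tOOB7'
Operation: count digit characters (0-9)
Scan: 'D', 'K', 'V', 's', '0'(digit), 't', 'O', 'O', 'B', '7'(digit)
Digits found: 2
Result: 2


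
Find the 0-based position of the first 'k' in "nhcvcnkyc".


Input string: 'nhcvcnkyc'
Target: 'k'
Scanning left to right: s[0]='n', s[1]='h', s[2]='c', s[3]='v', s[4]='c', s[5]='n', s[6]='k'
First match at index: 6


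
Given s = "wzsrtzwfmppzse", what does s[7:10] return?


Input string: 'wzsrtzwfmppzse'
Operation: slice [7:10]
Extract characters: s[7]='f', s[8]='m', s[9]='p'
Result: fmp


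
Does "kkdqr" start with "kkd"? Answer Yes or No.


Input string: 'kkdqr'
Prefix to check: 'kkd'
First 3 characters of input: 'kkd'
Match: True
Result: Yes


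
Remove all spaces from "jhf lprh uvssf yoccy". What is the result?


Input string: 'jhf lprh uvssf yoccy'
Operation: remove all spaces
Words: 'jhf', 'lprh', 'uvssf', 'yoccy'
Join without spaces: jhflprhuvssfyoccy


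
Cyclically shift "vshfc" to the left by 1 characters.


Input: 'vshfc', shift = 1
Operation: split at index 1 and swap parts
Front part s[0:1] = 'v'
Back part s[1:] = 'shfc'
Rotated = back + front = 'shfc' + 'v'
Result: shfcv


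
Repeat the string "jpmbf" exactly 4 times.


Input string: 'jpmbf'
Operation: repeat 4 times
Concatenation: 'jpmbf' + 'jpmbf' + 'jpmbf' + 'jpmbf'
Result: jpmbfjpmbfjpmbfjpmbf


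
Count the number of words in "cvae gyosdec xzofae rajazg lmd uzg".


Input string: 'cvae gyosdec xzofae rajazg lmd uzg'
Operation: split by spaces
Words found: 'cvae', 'gyosdec', 'xzofae', 'rajazg', 'lmd', 'uzg'
Word count: 6


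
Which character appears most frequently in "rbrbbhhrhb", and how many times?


Input: 'rbrbbhhrhb'
Operation: tally each character
Counts: 'b':4, 'h':3, 'r':3
Maximum: 'b' appears 4 times
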